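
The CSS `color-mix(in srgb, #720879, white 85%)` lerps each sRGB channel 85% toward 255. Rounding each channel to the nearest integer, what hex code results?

#720879 is rgb(114, 8, 121).
An 85% tint moves each channel 85% toward 255:
  R: 114 + 119.85 = 233.85 → 234
  G: 8 + 209.95 = 217.95 → 218
  B: 121 + 113.9 = 234.9 → 235
rgb(234, 218, 235) = #EADAEB.

#EADAEB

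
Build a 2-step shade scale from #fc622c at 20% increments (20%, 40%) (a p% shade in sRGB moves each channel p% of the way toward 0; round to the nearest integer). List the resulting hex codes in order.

#fc622c is rgb(252, 98, 44).
20%: (252 − 50.4 = 201.6→202, 98 − 19.6 = 78.4→78, 44 − 8.8 = 35.2→35) → #ca4e23
40%: (252 − 100.8 = 151.2→151, 98 − 39.2 = 58.8→59, 44 − 17.6 = 26.4→26) → #973b1a

#ca4e23, #973b1a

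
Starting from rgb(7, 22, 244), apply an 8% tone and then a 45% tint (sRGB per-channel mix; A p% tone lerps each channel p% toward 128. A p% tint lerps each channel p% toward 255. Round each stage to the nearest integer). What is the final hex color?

#7c83f4

Lerp each channel 8% toward 128:
  R: 7 + 0.08×(128−7) = 7 + 9.68 = 16.68 → 17
  G: 22 + 8.48 = 30.48 → 30
  B: 244 − 9.28 = 234.72 → 235
After the tone: rgb(17, 30, 235) = #111eeb.
Per channel, c → c + 0.45(255 − c):
  R: 17 + 0.45×(255−17) = 17 + 107.1 = 124.1 → 124
  G: 30 + 0.45×(255−30) = 30 + 101.25 = 131.25 → 131
  B: 235 + 9 = 244 → 244
rgb(124, 131, 244) = #7c83f4.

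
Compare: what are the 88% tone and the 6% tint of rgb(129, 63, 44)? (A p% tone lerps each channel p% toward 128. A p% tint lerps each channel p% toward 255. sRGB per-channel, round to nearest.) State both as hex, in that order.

#807876, #894b39

88% tone:
  R: 129 + 0.88×(128−129) = 129 − 0.88 = 128.12 → 128
  G: 63 + 57.2 = 120.2 → 120
  B: 44 + 0.88×(128−44) = 44 + 73.92 = 117.92 → 118
  → #807876
6% tint:
  R: 129 + 0.06×(255−129) = 129 + 7.56 = 136.56 → 137
  G: 63 + 0.06×(255−63) = 63 + 11.52 = 74.52 → 75
  B: 44 + 0.06×(255−44) = 44 + 12.66 = 56.66 → 57
  → #894b39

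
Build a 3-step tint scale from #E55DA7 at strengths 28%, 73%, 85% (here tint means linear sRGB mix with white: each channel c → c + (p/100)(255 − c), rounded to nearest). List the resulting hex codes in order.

#EC8AC0, #F8D3E7, #FBE7F2

#E55DA7 is rgb(229, 93, 167).
28%: (229 + 7.28 = 236.28→236, 93 + 45.36 = 138.36→138, 167 + 24.64 = 191.64→192) → #EC8AC0
73%: (229 + 18.98 = 247.98→248, 93 + 118.26 = 211.26→211, 167 + 64.24 = 231.24→231) → #F8D3E7
85%: (229 + 22.1 = 251.1→251, 93 + 137.7 = 230.7→231, 167 + 74.8 = 241.8→242) → #FBE7F2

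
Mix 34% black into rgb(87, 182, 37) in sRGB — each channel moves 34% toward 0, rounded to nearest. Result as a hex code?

A 34% shade moves each channel 34% toward 0:
  R: 87 + 0.34×(0−87) = 87 − 29.58 = 57.42 → 57
  G: 182 − 61.88 = 120.12 → 120
  B: 37 + 0.34×(0−37) = 37 − 12.58 = 24.42 → 24
rgb(57, 120, 24) = #397818.

#397818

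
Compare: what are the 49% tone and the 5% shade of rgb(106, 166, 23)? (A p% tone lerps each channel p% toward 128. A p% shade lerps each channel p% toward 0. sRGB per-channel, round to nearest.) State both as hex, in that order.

#75934A, #659E16

49% tone:
  R: 106 + 0.49×(128−106) = 106 + 10.78 = 116.78 → 117
  G: 166 − 18.62 = 147.38 → 147
  B: 23 + 51.45 = 74.45 → 74
  → #75934A
5% shade:
  R: 106 + 0.05×(0−106) = 106 − 5.3 = 100.7 → 101
  G: 166 − 8.3 = 157.7 → 158
  B: 23 + 0.05×(0−23) = 23 − 1.15 = 21.85 → 22
  → #659E16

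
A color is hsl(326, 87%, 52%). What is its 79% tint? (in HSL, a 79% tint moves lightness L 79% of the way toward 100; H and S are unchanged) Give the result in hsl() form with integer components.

hsl(326, 87%, 90%)

L moves 79% from 52 toward 100: 52 + 37.92 = 89.92 → 90.
H and S are unchanged.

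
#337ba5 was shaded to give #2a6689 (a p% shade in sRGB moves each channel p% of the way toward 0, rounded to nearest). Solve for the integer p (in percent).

17%

#337ba5 is rgb(51, 123, 165); #2a6689 is rgb(42, 102, 137).
On the B channel (widest range): 137 ≈ 165 + (p/100)(0 − 165), so p ≈ 100×(137 − 165)/(0 − 165) = -2800/-165 = 16.97.
p = 17 reproduces all three channels after rounding.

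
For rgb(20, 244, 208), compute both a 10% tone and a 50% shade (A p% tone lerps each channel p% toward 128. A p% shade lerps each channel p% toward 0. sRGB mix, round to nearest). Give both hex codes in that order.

10% tone:
  R: 20 + 10.8 = 30.8 → 31
  G: 244 + 0.1×(128−244) = 244 − 11.6 = 232.4 → 232
  B: 208 + 0.1×(128−208) = 208 − 8 = 200 → 200
  → #1FE8C8
50% shade:
  R: 20 + 0.5×(0−20) = 20 − 10 = 10 → 10
  G: 244 + 0.5×(0−244) = 244 − 122 = 122 → 122
  B: 208 + 0.5×(0−208) = 208 − 104 = 104 → 104
  → #0A7A68

#1FE8C8, #0A7A68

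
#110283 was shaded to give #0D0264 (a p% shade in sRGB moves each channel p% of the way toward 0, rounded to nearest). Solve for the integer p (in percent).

#110283 is rgb(17, 2, 131); #0D0264 is rgb(13, 2, 100).
On the B channel (widest range): 100 ≈ 131 + (p/100)(0 − 131), so p ≈ 100×(100 − 131)/(0 − 131) = -3100/-131 = 23.66.
p = 24 reproduces all three channels after rounding.

24%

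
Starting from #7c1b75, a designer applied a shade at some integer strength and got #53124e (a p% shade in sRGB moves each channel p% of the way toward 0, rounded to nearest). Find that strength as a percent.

#7c1b75 is rgb(124, 27, 117); #53124e is rgb(83, 18, 78).
On the R channel (widest range): 83 ≈ 124 + (p/100)(0 − 124), so p ≈ 100×(83 − 124)/(0 − 124) = -4100/-124 = 33.06.
p = 33 reproduces all three channels after rounding.

33%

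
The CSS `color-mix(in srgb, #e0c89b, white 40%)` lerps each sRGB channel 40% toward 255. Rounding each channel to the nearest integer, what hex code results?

#ecdec3

#e0c89b is rgb(224, 200, 155).
Per channel, c → c + 0.4(255 − c):
  R: 224 + 0.4×(255−224) = 224 + 12.4 = 236.4 → 236
  G: 200 + 22 = 222 → 222
  B: 155 + 0.4×(255−155) = 155 + 40 = 195 → 195
rgb(236, 222, 195) = #ecdec3.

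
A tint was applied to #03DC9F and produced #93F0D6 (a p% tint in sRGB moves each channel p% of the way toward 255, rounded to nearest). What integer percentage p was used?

#03DC9F is rgb(3, 220, 159); #93F0D6 is rgb(147, 240, 214).
On the R channel (widest range): 147 ≈ 3 + (p/100)(255 − 3), so p ≈ 100×(147 − 3)/(255 − 3) = 14400/252 = 57.14.
p = 57 reproduces all three channels after rounding.

57%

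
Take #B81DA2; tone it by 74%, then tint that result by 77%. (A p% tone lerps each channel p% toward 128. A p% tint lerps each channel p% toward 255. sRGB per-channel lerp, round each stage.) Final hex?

#E5DCE4

#B81DA2 is rgb(184, 29, 162).
A 74% tone moves each channel 74% toward 128:
  R: 184 − 41.44 = 142.56 → 143
  G: 29 + 73.26 = 102.26 → 102
  B: 162 + 0.74×(128−162) = 162 − 25.16 = 136.84 → 137
After the tone: rgb(143, 102, 137) = #8F6689.
Per channel, c → c + 0.77(255 − c):
  R: 143 + 0.77×(255−143) = 143 + 86.24 = 229.24 → 229
  G: 102 + 117.81 = 219.81 → 220
  B: 137 + 0.77×(255−137) = 137 + 90.86 = 227.86 → 228
rgb(229, 220, 228) = #E5DCE4.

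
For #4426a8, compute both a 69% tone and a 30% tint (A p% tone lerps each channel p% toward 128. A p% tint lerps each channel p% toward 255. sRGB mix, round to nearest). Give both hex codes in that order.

#6d648c, #7c67c2

#4426a8 is rgb(68, 38, 168).
69% tone:
  R: 68 + 0.69×(128−68) = 68 + 41.4 = 109.4 → 109
  G: 38 + 62.1 = 100.1 → 100
  B: 168 + 0.69×(128−168) = 168 − 27.6 = 140.4 → 140
  → #6d648c
30% tint:
  R: 68 + 56.1 = 124.1 → 124
  G: 38 + 0.3×(255−38) = 38 + 65.1 = 103.1 → 103
  B: 168 + 0.3×(255−168) = 168 + 26.1 = 194.1 → 194
  → #7c67c2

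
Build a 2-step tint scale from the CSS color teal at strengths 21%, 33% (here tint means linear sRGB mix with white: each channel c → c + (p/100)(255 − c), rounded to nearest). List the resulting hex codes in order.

CSS teal is rgb(0, 128, 128).
21%: (0 + 53.55 = 53.55→54, 128 + 26.67 = 154.67→155, 128 + 26.67 = 154.67→155) → #369b9b
33%: (0 + 84.15 = 84.15→84, 128 + 41.91 = 169.91→170, 128 + 41.91 = 169.91→170) → #54aaaa

#369b9b, #54aaaa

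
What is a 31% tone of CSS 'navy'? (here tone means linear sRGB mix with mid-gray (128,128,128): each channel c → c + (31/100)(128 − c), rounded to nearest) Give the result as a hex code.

#282880

CSS navy is rgb(0, 0, 128).
A 31% tone moves each channel 31% toward 128:
  R: 0 + 0.31×(128−0) = 0 + 39.68 = 39.68 → 40
  G: 0 + 0.31×(128−0) = 0 + 39.68 = 39.68 → 40
  B: 128 + 0 = 128 → 128
rgb(40, 40, 128) = #282880.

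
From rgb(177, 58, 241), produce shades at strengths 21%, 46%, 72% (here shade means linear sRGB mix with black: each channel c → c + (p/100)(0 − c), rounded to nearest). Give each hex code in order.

#8C2EBE, #601F82, #321043

21%: (177 − 37.17 = 139.83→140, 58 − 12.18 = 45.82→46, 241 − 50.61 = 190.39→190) → #8C2EBE
46%: (177 − 81.42 = 95.58→96, 58 − 26.68 = 31.32→31, 241 − 110.86 = 130.14→130) → #601F82
72%: (177 − 127.44 = 49.56→50, 58 − 41.76 = 16.24→16, 241 − 173.52 = 67.48→67) → #321043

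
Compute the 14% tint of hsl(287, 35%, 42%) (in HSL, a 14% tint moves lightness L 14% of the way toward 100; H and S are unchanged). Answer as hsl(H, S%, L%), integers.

L moves 14% from 42 toward 100: 42 + 8.12 = 50.12 → 50.
H and S are unchanged.

hsl(287, 35%, 50%)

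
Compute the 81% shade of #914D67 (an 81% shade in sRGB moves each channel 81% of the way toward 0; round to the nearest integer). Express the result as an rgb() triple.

rgb(28, 15, 20)

#914D67 is rgb(145, 77, 103).
Lerp each channel 81% toward 0:
  R: 145 − 117.45 = 27.55 → 28
  G: 77 + 0.81×(0−77) = 77 − 62.37 = 14.63 → 15
  B: 103 − 83.43 = 19.57 → 20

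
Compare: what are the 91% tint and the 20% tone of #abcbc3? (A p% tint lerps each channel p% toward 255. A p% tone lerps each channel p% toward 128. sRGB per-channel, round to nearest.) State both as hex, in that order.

#f7fafa, #a2bcb6

#abcbc3 is rgb(171, 203, 195).
91% tint:
  R: 171 + 0.91×(255−171) = 171 + 76.44 = 247.44 → 247
  G: 203 + 0.91×(255−203) = 203 + 47.32 = 250.32 → 250
  B: 195 + 0.91×(255−195) = 195 + 54.6 = 249.6 → 250
  → #f7fafa
20% tone:
  R: 171 + 0.2×(128−171) = 171 − 8.6 = 162.4 → 162
  G: 203 − 15 = 188 → 188
  B: 195 + 0.2×(128−195) = 195 − 13.4 = 181.6 → 182
  → #a2bcb6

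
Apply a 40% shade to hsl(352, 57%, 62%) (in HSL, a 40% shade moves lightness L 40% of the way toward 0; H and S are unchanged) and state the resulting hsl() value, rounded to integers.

hsl(352, 57%, 37%)

L moves 40% from 62 toward 0: 62 − 24.8 = 37.2 → 37.
H and S are unchanged.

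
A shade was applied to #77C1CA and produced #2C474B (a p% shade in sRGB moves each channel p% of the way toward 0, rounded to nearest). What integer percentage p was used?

63%

#77C1CA is rgb(119, 193, 202); #2C474B is rgb(44, 71, 75).
On the B channel (widest range): 75 ≈ 202 + (p/100)(0 − 202), so p ≈ 100×(75 − 202)/(0 − 202) = -12700/-202 = 62.87.
p = 63 reproduces all three channels after rounding.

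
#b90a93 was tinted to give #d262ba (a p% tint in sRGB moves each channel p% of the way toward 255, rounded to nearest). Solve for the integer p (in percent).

#b90a93 is rgb(185, 10, 147); #d262ba is rgb(210, 98, 186).
On the G channel (widest range): 98 ≈ 10 + (p/100)(255 − 10), so p ≈ 100×(98 − 10)/(255 − 10) = 8800/245 = 35.92.
p = 36 reproduces all three channels after rounding.

36%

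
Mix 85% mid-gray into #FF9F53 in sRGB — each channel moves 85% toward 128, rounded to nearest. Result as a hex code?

#938579

#FF9F53 is rgb(255, 159, 83).
Per channel, c → c + 0.85(128 − c):
  R: 255 + 0.85×(128−255) = 255 − 107.95 = 147.05 → 147
  G: 159 + 0.85×(128−159) = 159 − 26.35 = 132.65 → 133
  B: 83 + 0.85×(128−83) = 83 + 38.25 = 121.25 → 121
rgb(147, 133, 121) = #938579.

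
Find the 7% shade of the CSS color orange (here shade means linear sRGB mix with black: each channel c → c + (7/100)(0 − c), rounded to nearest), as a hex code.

CSS orange is rgb(255, 165, 0).
Per channel, c → c + 0.07(0 − c):
  R: 255 + 0.07×(0−255) = 255 − 17.85 = 237.15 → 237
  G: 165 − 11.55 = 153.45 → 153
  B: 0 + 0.07×(0−0) = 0 + 0 = 0 → 0
rgb(237, 153, 0) = #ED9900.

#ED9900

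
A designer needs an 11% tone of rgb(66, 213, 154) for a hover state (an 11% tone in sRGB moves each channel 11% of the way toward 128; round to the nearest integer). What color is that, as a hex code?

Lerp each channel 11% toward 128:
  R: 66 + 0.11×(128−66) = 66 + 6.82 = 72.82 → 73
  G: 213 + 0.11×(128−213) = 213 − 9.35 = 203.65 → 204
  B: 154 + 0.11×(128−154) = 154 − 2.86 = 151.14 → 151
rgb(73, 204, 151) = #49cc97.

#49cc97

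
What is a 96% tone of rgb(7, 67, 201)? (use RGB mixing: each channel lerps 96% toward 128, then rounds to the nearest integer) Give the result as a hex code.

#7B7E83

Per channel, c → c + 0.96(128 − c):
  R: 7 + 116.16 = 123.16 → 123
  G: 67 + 58.56 = 125.56 → 126
  B: 201 − 70.08 = 130.92 → 131
rgb(123, 126, 131) = #7B7E83.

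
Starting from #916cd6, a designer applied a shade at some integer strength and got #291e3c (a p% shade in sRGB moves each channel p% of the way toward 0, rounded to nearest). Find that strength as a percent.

72%

#916cd6 is rgb(145, 108, 214); #291e3c is rgb(41, 30, 60).
On the B channel (widest range): 60 ≈ 214 + (p/100)(0 − 214), so p ≈ 100×(60 − 214)/(0 − 214) = -15400/-214 = 71.96.
p = 72 reproduces all three channels after rounding.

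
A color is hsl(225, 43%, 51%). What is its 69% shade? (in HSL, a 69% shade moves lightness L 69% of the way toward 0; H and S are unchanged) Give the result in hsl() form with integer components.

hsl(225, 43%, 16%)

L moves 69% from 51 toward 0: 51 − 35.19 = 15.81 → 16.
H and S are unchanged.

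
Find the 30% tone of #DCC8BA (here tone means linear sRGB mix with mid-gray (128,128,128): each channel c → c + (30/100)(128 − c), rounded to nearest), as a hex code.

#C0B2A9

#DCC8BA is rgb(220, 200, 186).
Lerp each channel 30% toward 128:
  R: 220 + 0.3×(128−220) = 220 − 27.6 = 192.4 → 192
  G: 200 + 0.3×(128−200) = 200 − 21.6 = 178.4 → 178
  B: 186 − 17.4 = 168.6 → 169
rgb(192, 178, 169) = #C0B2A9.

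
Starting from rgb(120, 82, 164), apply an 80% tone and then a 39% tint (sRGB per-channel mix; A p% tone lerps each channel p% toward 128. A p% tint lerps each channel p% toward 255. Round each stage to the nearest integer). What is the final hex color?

#b0acb6

Per channel, c → c + 0.8(128 − c):
  R: 120 + 0.8×(128−120) = 120 + 6.4 = 126.4 → 126
  G: 82 + 0.8×(128−82) = 82 + 36.8 = 118.8 → 119
  B: 164 + 0.8×(128−164) = 164 − 28.8 = 135.2 → 135
After the tone: rgb(126, 119, 135) = #7e7787.
Per channel, c → c + 0.39(255 − c):
  R: 126 + 50.31 = 176.31 → 176
  G: 119 + 0.39×(255−119) = 119 + 53.04 = 172.04 → 172
  B: 135 + 0.39×(255−135) = 135 + 46.8 = 181.8 → 182
rgb(176, 172, 182) = #b0acb6.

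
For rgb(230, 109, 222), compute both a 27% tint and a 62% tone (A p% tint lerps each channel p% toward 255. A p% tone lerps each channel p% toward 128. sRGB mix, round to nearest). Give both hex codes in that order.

27% tint:
  R: 230 + 0.27×(255−230) = 230 + 6.75 = 236.75 → 237
  G: 109 + 39.42 = 148.42 → 148
  B: 222 + 8.91 = 230.91 → 231
  → #ed94e7
62% tone:
  R: 230 + 0.62×(128−230) = 230 − 63.24 = 166.76 → 167
  G: 109 + 0.62×(128−109) = 109 + 11.78 = 120.78 → 121
  B: 222 − 58.28 = 163.72 → 164
  → #a779a4

#ed94e7, #a779a4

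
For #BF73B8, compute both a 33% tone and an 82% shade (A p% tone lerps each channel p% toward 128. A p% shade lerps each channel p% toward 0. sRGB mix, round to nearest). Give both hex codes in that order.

#BF73B8 is rgb(191, 115, 184).
33% tone:
  R: 191 + 0.33×(128−191) = 191 − 20.79 = 170.21 → 170
  G: 115 + 0.33×(128−115) = 115 + 4.29 = 119.29 → 119
  B: 184 + 0.33×(128−184) = 184 − 18.48 = 165.52 → 166
  → #AA77A6
82% shade:
  R: 191 − 156.62 = 34.38 → 34
  G: 115 − 94.3 = 20.7 → 21
  B: 184 − 150.88 = 33.12 → 33
  → #221521

#AA77A6, #221521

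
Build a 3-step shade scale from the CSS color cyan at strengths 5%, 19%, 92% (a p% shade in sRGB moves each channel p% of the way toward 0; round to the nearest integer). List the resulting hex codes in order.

CSS cyan is rgb(0, 255, 255).
5%: (0→0, 255 − 12.75 = 242.25→242, 255 − 12.75 = 242.25→242) → #00f2f2
19%: (0→0, 255 − 48.45 = 206.55→207, 255 − 48.45 = 206.55→207) → #00cfcf
92%: (0→0, 255 − 234.6 = 20.4→20, 255 − 234.6 = 20.4→20) → #001414

#00f2f2, #00cfcf, #001414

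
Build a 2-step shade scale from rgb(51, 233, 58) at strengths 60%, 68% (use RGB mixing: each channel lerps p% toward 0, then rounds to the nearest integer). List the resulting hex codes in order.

#145D17, #104B13

60%: (51 − 30.6 = 20.4→20, 233 − 139.8 = 93.2→93, 58 − 34.8 = 23.2→23) → #145D17
68%: (51 − 34.68 = 16.32→16, 233 − 158.44 = 74.56→75, 58 − 39.44 = 18.56→19) → #104B13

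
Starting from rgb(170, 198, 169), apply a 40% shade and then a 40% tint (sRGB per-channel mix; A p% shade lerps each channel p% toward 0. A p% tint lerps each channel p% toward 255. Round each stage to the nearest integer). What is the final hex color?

#A3ADA3

Lerp each channel 40% toward 0:
  R: 170 + 0.4×(0−170) = 170 − 68 = 102 → 102
  G: 198 + 0.4×(0−198) = 198 − 79.2 = 118.8 → 119
  B: 169 + 0.4×(0−169) = 169 − 67.6 = 101.4 → 101
After the shade: rgb(102, 119, 101) = #667765.
Per channel, c → c + 0.4(255 − c):
  R: 102 + 0.4×(255−102) = 102 + 61.2 = 163.2 → 163
  G: 119 + 0.4×(255−119) = 119 + 54.4 = 173.4 → 173
  B: 101 + 0.4×(255−101) = 101 + 61.6 = 162.6 → 163
rgb(163, 173, 163) = #A3ADA3.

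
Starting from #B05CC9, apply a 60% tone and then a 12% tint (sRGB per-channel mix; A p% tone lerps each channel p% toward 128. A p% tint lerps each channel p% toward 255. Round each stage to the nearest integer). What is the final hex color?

#B05CC9 is rgb(176, 92, 201).
A 60% tone moves each channel 60% toward 128:
  R: 176 + 0.6×(128−176) = 176 − 28.8 = 147.2 → 147
  G: 92 + 0.6×(128−92) = 92 + 21.6 = 113.6 → 114
  B: 201 + 0.6×(128−201) = 201 − 43.8 = 157.2 → 157
After the tone: rgb(147, 114, 157) = #93729D.
A 12% tint moves each channel 12% toward 255:
  R: 147 + 12.96 = 159.96 → 160
  G: 114 + 16.92 = 130.92 → 131
  B: 157 + 0.12×(255−157) = 157 + 11.76 = 168.76 → 169
rgb(160, 131, 169) = #A083A9.

#A083A9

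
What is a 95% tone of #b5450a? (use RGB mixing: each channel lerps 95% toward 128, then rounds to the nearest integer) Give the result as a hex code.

#b5450a is rgb(181, 69, 10).
Per channel, c → c + 0.95(128 − c):
  R: 181 + 0.95×(128−181) = 181 − 50.35 = 130.65 → 131
  G: 69 + 56.05 = 125.05 → 125
  B: 10 + 0.95×(128−10) = 10 + 112.1 = 122.1 → 122
rgb(131, 125, 122) = #837d7a.

#837d7a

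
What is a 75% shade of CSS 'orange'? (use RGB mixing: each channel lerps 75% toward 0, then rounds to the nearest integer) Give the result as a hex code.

#402900

CSS orange is rgb(255, 165, 0).
Per channel, c → c + 0.75(0 − c):
  R: 255 + 0.75×(0−255) = 255 − 191.25 = 63.75 → 64
  G: 165 + 0.75×(0−165) = 165 − 123.75 = 41.25 → 41
  B: 0 + 0.75×(0−0) = 0 + 0 = 0 → 0
rgb(64, 41, 0) = #402900.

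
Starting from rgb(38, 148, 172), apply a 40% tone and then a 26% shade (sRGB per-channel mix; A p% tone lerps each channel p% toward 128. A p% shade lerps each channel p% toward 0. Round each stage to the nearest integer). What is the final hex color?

#376872

Lerp each channel 40% toward 128:
  R: 38 + 36 = 74 → 74
  G: 148 − 8 = 140 → 140
  B: 172 − 17.6 = 154.4 → 154
After the tone: rgb(74, 140, 154) = #4a8c9a.
Lerp each channel 26% toward 0:
  R: 74 − 19.24 = 54.76 → 55
  G: 140 + 0.26×(0−140) = 140 − 36.4 = 103.6 → 104
  B: 154 + 0.26×(0−154) = 154 − 40.04 = 113.96 → 114
rgb(55, 104, 114) = #376872.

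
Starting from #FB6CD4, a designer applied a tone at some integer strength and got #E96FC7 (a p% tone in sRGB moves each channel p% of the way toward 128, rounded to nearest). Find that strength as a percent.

#FB6CD4 is rgb(251, 108, 212); #E96FC7 is rgb(233, 111, 199).
On the R channel (widest range): 233 ≈ 251 + (p/100)(128 − 251), so p ≈ 100×(233 − 251)/(128 − 251) = -1800/-123 = 14.63.
p = 15 reproduces all three channels after rounding.

15%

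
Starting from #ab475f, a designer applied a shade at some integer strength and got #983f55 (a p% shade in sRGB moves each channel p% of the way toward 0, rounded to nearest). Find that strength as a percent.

#ab475f is rgb(171, 71, 95); #983f55 is rgb(152, 63, 85).
On the R channel (widest range): 152 ≈ 171 + (p/100)(0 − 171), so p ≈ 100×(152 − 171)/(0 − 171) = -1900/-171 = 11.11.
p = 11 reproduces all three channels after rounding.

11%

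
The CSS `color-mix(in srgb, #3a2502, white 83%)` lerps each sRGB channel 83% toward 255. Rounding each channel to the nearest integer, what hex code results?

#3a2502 is rgb(58, 37, 2).
An 83% tint moves each channel 83% toward 255:
  R: 58 + 0.83×(255−58) = 58 + 163.51 = 221.51 → 222
  G: 37 + 180.94 = 217.94 → 218
  B: 2 + 209.99 = 211.99 → 212
rgb(222, 218, 212) = #dedad4.

#dedad4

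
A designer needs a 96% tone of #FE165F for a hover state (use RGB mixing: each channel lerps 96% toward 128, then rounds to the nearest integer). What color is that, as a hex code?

#857C7F

#FE165F is rgb(254, 22, 95).
Lerp each channel 96% toward 128:
  R: 254 + 0.96×(128−254) = 254 − 120.96 = 133.04 → 133
  G: 22 + 0.96×(128−22) = 22 + 101.76 = 123.76 → 124
  B: 95 + 31.68 = 126.68 → 127
rgb(133, 124, 127) = #857C7F.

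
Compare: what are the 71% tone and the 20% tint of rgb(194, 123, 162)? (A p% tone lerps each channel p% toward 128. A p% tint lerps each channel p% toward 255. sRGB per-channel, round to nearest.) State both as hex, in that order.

71% tone:
  R: 194 + 0.71×(128−194) = 194 − 46.86 = 147.14 → 147
  G: 123 + 0.71×(128−123) = 123 + 3.55 = 126.55 → 127
  B: 162 + 0.71×(128−162) = 162 − 24.14 = 137.86 → 138
  → #937F8A
20% tint:
  R: 194 + 12.2 = 206.2 → 206
  G: 123 + 0.2×(255−123) = 123 + 26.4 = 149.4 → 149
  B: 162 + 0.2×(255−162) = 162 + 18.6 = 180.6 → 181
  → #CE95B5

#937F8A, #CE95B5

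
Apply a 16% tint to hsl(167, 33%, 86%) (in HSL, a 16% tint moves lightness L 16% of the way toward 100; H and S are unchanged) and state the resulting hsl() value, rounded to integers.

L moves 16% from 86 toward 100: 86 + 2.24 = 88.24 → 88.
H and S are unchanged.

hsl(167, 33%, 88%)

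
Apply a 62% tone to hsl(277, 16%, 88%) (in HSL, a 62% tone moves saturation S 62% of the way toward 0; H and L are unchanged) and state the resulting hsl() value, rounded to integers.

S moves 62% from 16 toward 0: 16 − 9.92 = 6.08 → 6.
H and L are unchanged.

hsl(277, 6%, 88%)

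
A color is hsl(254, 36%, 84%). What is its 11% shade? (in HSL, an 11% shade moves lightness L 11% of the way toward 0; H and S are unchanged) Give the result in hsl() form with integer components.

L moves 11% from 84 toward 0: 84 − 9.24 = 74.76 → 75.
H and S are unchanged.

hsl(254, 36%, 75%)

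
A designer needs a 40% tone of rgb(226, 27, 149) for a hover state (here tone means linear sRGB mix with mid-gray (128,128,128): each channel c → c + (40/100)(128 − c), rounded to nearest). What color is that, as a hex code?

A 40% tone moves each channel 40% toward 128:
  R: 226 − 39.2 = 186.8 → 187
  G: 27 + 0.4×(128−27) = 27 + 40.4 = 67.4 → 67
  B: 149 − 8.4 = 140.6 → 141
rgb(187, 67, 141) = #bb438d.

#bb438d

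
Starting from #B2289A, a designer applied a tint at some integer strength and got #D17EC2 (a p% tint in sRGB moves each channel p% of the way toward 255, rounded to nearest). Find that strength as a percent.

#B2289A is rgb(178, 40, 154); #D17EC2 is rgb(209, 126, 194).
On the G channel (widest range): 126 ≈ 40 + (p/100)(255 − 40), so p ≈ 100×(126 − 40)/(255 − 40) = 8600/215 = 40.00.
p = 40 reproduces all three channels after rounding.

40%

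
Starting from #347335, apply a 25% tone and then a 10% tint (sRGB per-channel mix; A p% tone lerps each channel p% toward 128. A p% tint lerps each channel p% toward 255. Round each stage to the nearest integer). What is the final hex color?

#59845a

#347335 is rgb(52, 115, 53).
Per channel, c → c + 0.25(128 − c):
  R: 52 + 0.25×(128−52) = 52 + 19 = 71 → 71
  G: 115 + 3.25 = 118.25 → 118
  B: 53 + 18.75 = 71.75 → 72
After the tone: rgb(71, 118, 72) = #477648.
Lerp each channel 10% toward 255:
  R: 71 + 0.1×(255−71) = 71 + 18.4 = 89.4 → 89
  G: 118 + 0.1×(255−118) = 118 + 13.7 = 131.7 → 132
  B: 72 + 18.3 = 90.3 → 90
rgb(89, 132, 90) = #59845a.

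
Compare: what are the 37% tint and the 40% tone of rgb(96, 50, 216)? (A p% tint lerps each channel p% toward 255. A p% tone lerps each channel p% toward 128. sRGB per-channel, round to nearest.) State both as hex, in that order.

#9B7EE6, #6D51B5

37% tint:
  R: 96 + 58.83 = 154.83 → 155
  G: 50 + 75.85 = 125.85 → 126
  B: 216 + 0.37×(255−216) = 216 + 14.43 = 230.43 → 230
  → #9B7EE6
40% tone:
  R: 96 + 0.4×(128−96) = 96 + 12.8 = 108.8 → 109
  G: 50 + 0.4×(128−50) = 50 + 31.2 = 81.2 → 81
  B: 216 + 0.4×(128−216) = 216 − 35.2 = 180.8 → 181
  → #6D51B5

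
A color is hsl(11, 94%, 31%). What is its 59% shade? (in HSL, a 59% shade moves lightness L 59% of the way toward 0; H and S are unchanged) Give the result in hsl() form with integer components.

hsl(11, 94%, 13%)

L moves 59% from 31 toward 0: 31 − 18.29 = 12.71 → 13.
H and S are unchanged.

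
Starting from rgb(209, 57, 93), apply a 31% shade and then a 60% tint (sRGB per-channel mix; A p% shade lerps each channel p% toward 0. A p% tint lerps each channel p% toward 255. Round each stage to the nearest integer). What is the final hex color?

Per channel, c → c + 0.31(0 − c):
  R: 209 + 0.31×(0−209) = 209 − 64.79 = 144.21 → 144
  G: 57 − 17.67 = 39.33 → 39
  B: 93 − 28.83 = 64.17 → 64
After the shade: rgb(144, 39, 64) = #902740.
Per channel, c → c + 0.6(255 − c):
  R: 144 + 0.6×(255−144) = 144 + 66.6 = 210.6 → 211
  G: 39 + 0.6×(255−39) = 39 + 129.6 = 168.6 → 169
  B: 64 + 0.6×(255−64) = 64 + 114.6 = 178.6 → 179
rgb(211, 169, 179) = #d3a9b3.

#d3a9b3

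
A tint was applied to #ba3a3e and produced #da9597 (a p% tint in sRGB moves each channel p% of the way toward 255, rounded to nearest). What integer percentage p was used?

46%

#ba3a3e is rgb(186, 58, 62); #da9597 is rgb(218, 149, 151).
On the G channel (widest range): 149 ≈ 58 + (p/100)(255 − 58), so p ≈ 100×(149 − 58)/(255 − 58) = 9100/197 = 46.19.
p = 46 reproduces all three channels after rounding.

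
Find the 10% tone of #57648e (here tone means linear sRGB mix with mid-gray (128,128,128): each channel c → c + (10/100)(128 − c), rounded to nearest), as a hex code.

#57648e is rgb(87, 100, 142).
Per channel, c → c + 0.1(128 − c):
  R: 87 + 4.1 = 91.1 → 91
  G: 100 + 2.8 = 102.8 → 103
  B: 142 + 0.1×(128−142) = 142 − 1.4 = 140.6 → 141
rgb(91, 103, 141) = #5b678d.

#5b678d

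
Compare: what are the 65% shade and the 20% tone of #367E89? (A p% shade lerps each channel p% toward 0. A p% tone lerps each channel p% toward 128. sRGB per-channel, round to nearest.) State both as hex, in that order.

#367E89 is rgb(54, 126, 137).
65% shade:
  R: 54 + 0.65×(0−54) = 54 − 35.1 = 18.9 → 19
  G: 126 + 0.65×(0−126) = 126 − 81.9 = 44.1 → 44
  B: 137 − 89.05 = 47.95 → 48
  → #132C30
20% tone:
  R: 54 + 0.2×(128−54) = 54 + 14.8 = 68.8 → 69
  G: 126 + 0.2×(128−126) = 126 + 0.4 = 126.4 → 126
  B: 137 + 0.2×(128−137) = 137 − 1.8 = 135.2 → 135
  → #457E87

#132C30, #457E87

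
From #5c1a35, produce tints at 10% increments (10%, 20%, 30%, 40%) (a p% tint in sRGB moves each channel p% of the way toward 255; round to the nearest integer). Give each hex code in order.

#6c3149, #7d485d, #8d5f72, #9d7686

#5c1a35 is rgb(92, 26, 53).
10%: (92 + 16.3 = 108.3→108, 26 + 22.9 = 48.9→49, 53 + 20.2 = 73.2→73) → #6c3149
20%: (92 + 32.6 = 124.6→125, 26 + 45.8 = 71.8→72, 53 + 40.4 = 93.4→93) → #7d485d
30%: (92 + 48.9 = 140.9→141, 26 + 68.7 = 94.7→95, 53 + 60.6 = 113.6→114) → #8d5f72
40%: (92 + 65.2 = 157.2→157, 26 + 91.6 = 117.6→118, 53 + 80.8 = 133.8→134) → #9d7686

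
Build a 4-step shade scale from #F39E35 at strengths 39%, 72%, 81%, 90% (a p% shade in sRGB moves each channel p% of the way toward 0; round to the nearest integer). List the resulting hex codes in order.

#946020, #442C0F, #2E1E0A, #181005

#F39E35 is rgb(243, 158, 53).
39%: (243 − 94.77 = 148.23→148, 158 − 61.62 = 96.38→96, 53 − 20.67 = 32.33→32) → #946020
72%: (243 − 174.96 = 68.04→68, 158 − 113.76 = 44.24→44, 53 − 38.16 = 14.84→15) → #442C0F
81%: (243 − 196.83 = 46.17→46, 158 − 127.98 = 30.02→30, 53 − 42.93 = 10.07→10) → #2E1E0A
90%: (243 − 218.7 = 24.3→24, 158 − 142.2 = 15.8→16, 53 − 47.7 = 5.3→5) → #181005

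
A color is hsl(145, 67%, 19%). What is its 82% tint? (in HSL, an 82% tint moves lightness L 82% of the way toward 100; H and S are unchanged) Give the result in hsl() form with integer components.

hsl(145, 67%, 85%)

L moves 82% from 19 toward 100: 19 + 66.42 = 85.42 → 85.
H and S are unchanged.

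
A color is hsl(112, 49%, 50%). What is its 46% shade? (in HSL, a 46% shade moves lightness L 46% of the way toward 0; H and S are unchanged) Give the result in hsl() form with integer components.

L moves 46% from 50 toward 0: 50 − 23 = 27 → 27.
H and S are unchanged.

hsl(112, 49%, 27%)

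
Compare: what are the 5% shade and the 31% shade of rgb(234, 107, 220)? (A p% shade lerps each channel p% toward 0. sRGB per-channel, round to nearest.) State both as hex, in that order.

#de66d1, #a14a98

5% shade:
  R: 234 + 0.05×(0−234) = 234 − 11.7 = 222.3 → 222
  G: 107 − 5.35 = 101.65 → 102
  B: 220 − 11 = 209 → 209
  → #de66d1
31% shade:
  R: 234 + 0.31×(0−234) = 234 − 72.54 = 161.46 → 161
  G: 107 + 0.31×(0−107) = 107 − 33.17 = 73.83 → 74
  B: 220 − 68.2 = 151.8 → 152
  → #a14a98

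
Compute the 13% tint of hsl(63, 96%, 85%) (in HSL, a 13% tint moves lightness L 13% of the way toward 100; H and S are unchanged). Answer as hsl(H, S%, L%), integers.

hsl(63, 96%, 87%)

L moves 13% from 85 toward 100: 85 + 1.95 = 86.95 → 87.
H and S are unchanged.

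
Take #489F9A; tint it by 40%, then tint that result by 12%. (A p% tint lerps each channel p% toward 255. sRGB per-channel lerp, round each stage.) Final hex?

#489F9A is rgb(72, 159, 154).
Per channel, c → c + 0.4(255 − c):
  R: 72 + 0.4×(255−72) = 72 + 73.2 = 145.2 → 145
  G: 159 + 0.4×(255−159) = 159 + 38.4 = 197.4 → 197
  B: 154 + 0.4×(255−154) = 154 + 40.4 = 194.4 → 194
After the tint: rgb(145, 197, 194) = #91C5C2.
A 12% tint moves each channel 12% toward 255:
  R: 145 + 0.12×(255−145) = 145 + 13.2 = 158.2 → 158
  G: 197 + 6.96 = 203.96 → 204
  B: 194 + 7.32 = 201.32 → 201
rgb(158, 204, 201) = #9ECCC9.

#9ECCC9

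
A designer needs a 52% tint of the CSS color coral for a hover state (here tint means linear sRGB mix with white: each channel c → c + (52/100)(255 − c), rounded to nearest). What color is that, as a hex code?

CSS coral is rgb(255, 127, 80).
Per channel, c → c + 0.52(255 − c):
  R: 255 + 0.52×(255−255) = 255 + 0 = 255 → 255
  G: 127 + 66.56 = 193.56 → 194
  B: 80 + 91 = 171 → 171
rgb(255, 194, 171) = #ffc2ab.

#ffc2ab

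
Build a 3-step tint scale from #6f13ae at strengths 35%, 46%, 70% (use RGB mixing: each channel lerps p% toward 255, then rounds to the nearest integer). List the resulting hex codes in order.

#6f13ae is rgb(111, 19, 174).
35%: (111 + 50.4 = 161.4→161, 19 + 82.6 = 101.6→102, 174 + 28.35 = 202.35→202) → #a166ca
46%: (111 + 66.24 = 177.24→177, 19 + 108.56 = 127.56→128, 174 + 37.26 = 211.26→211) → #b180d3
70%: (111 + 100.8 = 211.8→212, 19 + 165.2 = 184.2→184, 174 + 56.7 = 230.7→231) → #d4b8e7

#a166ca, #b180d3, #d4b8e7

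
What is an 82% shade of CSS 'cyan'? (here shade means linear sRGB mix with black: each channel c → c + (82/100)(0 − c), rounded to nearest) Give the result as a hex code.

#002E2E

CSS cyan is rgb(0, 255, 255).
Lerp each channel 82% toward 0:
  R: 0 + 0.82×(0−0) = 0 + 0 = 0 → 0
  G: 255 − 209.1 = 45.9 → 46
  B: 255 + 0.82×(0−255) = 255 − 209.1 = 45.9 → 46
rgb(0, 46, 46) = #002E2E.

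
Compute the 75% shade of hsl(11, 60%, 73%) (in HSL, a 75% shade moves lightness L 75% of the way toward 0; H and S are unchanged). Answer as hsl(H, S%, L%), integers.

L moves 75% from 73 toward 0: 73 − 54.75 = 18.25 → 18.
H and S are unchanged.

hsl(11, 60%, 18%)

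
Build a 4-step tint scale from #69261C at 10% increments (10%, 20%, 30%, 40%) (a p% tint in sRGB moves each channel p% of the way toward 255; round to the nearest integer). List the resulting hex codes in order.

#783C33, #875149, #966760, #A57D77

#69261C is rgb(105, 38, 28).
10%: (105 + 15 = 120→120, 38 + 21.7 = 59.7→60, 28 + 22.7 = 50.7→51) → #783C33
20%: (105 + 30 = 135→135, 38 + 43.4 = 81.4→81, 28 + 45.4 = 73.4→73) → #875149
30%: (105 + 45 = 150→150, 38 + 65.1 = 103.1→103, 28 + 68.1 = 96.1→96) → #966760
40%: (105 + 60 = 165→165, 38 + 86.8 = 124.8→125, 28 + 90.8 = 118.8→119) → #A57D77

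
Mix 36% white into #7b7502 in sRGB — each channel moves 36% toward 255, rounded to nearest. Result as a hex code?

#7b7502 is rgb(123, 117, 2).
Lerp each channel 36% toward 255:
  R: 123 + 47.52 = 170.52 → 171
  G: 117 + 49.68 = 166.68 → 167
  B: 2 + 91.08 = 93.08 → 93
rgb(171, 167, 93) = #aba75d.

#aba75d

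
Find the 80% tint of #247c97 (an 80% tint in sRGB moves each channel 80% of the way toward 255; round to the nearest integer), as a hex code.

#247c97 is rgb(36, 124, 151).
Lerp each channel 80% toward 255:
  R: 36 + 0.8×(255−36) = 36 + 175.2 = 211.2 → 211
  G: 124 + 0.8×(255−124) = 124 + 104.8 = 228.8 → 229
  B: 151 + 83.2 = 234.2 → 234
rgb(211, 229, 234) = #d3e5ea.

#d3e5ea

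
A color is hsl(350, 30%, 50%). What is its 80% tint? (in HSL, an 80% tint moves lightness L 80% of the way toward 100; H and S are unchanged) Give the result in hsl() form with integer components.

hsl(350, 30%, 90%)

L moves 80% from 50 toward 100: 50 + 40 = 90 → 90.
H and S are unchanged.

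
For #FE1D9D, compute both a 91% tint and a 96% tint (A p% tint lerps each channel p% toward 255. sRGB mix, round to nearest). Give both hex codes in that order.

#FE1D9D is rgb(254, 29, 157).
91% tint:
  R: 254 + 0.91×(255−254) = 254 + 0.91 = 254.91 → 255
  G: 29 + 205.66 = 234.66 → 235
  B: 157 + 0.91×(255−157) = 157 + 89.18 = 246.18 → 246
  → #FFEBF6
96% tint:
  R: 254 + 0.96×(255−254) = 254 + 0.96 = 254.96 → 255
  G: 29 + 0.96×(255−29) = 29 + 216.96 = 245.96 → 246
  B: 157 + 94.08 = 251.08 → 251
  → #FFF6FB

#FFEBF6, #FFF6FB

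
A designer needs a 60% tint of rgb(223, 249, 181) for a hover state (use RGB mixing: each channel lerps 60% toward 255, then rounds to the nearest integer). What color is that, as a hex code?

#f2fde1

Lerp each channel 60% toward 255:
  R: 223 + 0.6×(255−223) = 223 + 19.2 = 242.2 → 242
  G: 249 + 0.6×(255−249) = 249 + 3.6 = 252.6 → 253
  B: 181 + 0.6×(255−181) = 181 + 44.4 = 225.4 → 225
rgb(242, 253, 225) = #f2fde1.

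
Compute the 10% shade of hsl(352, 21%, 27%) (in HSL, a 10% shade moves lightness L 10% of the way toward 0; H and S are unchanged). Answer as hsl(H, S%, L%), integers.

hsl(352, 21%, 24%)

L moves 10% from 27 toward 0: 27 − 2.7 = 24.3 → 24.
H and S are unchanged.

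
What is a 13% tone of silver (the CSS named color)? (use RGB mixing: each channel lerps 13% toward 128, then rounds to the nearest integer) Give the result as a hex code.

#B8B8B8

CSS silver is rgb(192, 192, 192).
Per channel, c → c + 0.13(128 − c):
  R: 192 + 0.13×(128−192) = 192 − 8.32 = 183.68 → 184
  G: 192 − 8.32 = 183.68 → 184
  B: 192 + 0.13×(128−192) = 192 − 8.32 = 183.68 → 184
rgb(184, 184, 184) = #B8B8B8.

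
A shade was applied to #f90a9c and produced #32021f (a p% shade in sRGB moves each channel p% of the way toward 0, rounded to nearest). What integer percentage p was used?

#f90a9c is rgb(249, 10, 156); #32021f is rgb(50, 2, 31).
On the R channel (widest range): 50 ≈ 249 + (p/100)(0 − 249), so p ≈ 100×(50 − 249)/(0 − 249) = -19900/-249 = 79.92.
p = 80 reproduces all three channels after rounding.

80%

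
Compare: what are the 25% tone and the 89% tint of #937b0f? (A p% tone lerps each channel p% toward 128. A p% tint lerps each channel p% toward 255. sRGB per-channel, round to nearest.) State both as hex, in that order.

#8e7c2b, #f3f0e5

#937b0f is rgb(147, 123, 15).
25% tone:
  R: 147 − 4.75 = 142.25 → 142
  G: 123 + 1.25 = 124.25 → 124
  B: 15 + 0.25×(128−15) = 15 + 28.25 = 43.25 → 43
  → #8e7c2b
89% tint:
  R: 147 + 0.89×(255−147) = 147 + 96.12 = 243.12 → 243
  G: 123 + 117.48 = 240.48 → 240
  B: 15 + 213.6 = 228.6 → 229
  → #f3f0e5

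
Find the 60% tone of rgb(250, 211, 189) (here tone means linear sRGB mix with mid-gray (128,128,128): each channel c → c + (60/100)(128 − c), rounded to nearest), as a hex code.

A 60% tone moves each channel 60% toward 128:
  R: 250 − 73.2 = 176.8 → 177
  G: 211 − 49.8 = 161.2 → 161
  B: 189 + 0.6×(128−189) = 189 − 36.6 = 152.4 → 152
rgb(177, 161, 152) = #b1a198.

#b1a198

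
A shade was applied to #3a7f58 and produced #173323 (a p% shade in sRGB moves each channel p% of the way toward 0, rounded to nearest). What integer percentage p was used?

#3a7f58 is rgb(58, 127, 88); #173323 is rgb(23, 51, 35).
On the G channel (widest range): 51 ≈ 127 + (p/100)(0 − 127), so p ≈ 100×(51 − 127)/(0 − 127) = -7600/-127 = 59.84.
p = 60 reproduces all three channels after rounding.

60%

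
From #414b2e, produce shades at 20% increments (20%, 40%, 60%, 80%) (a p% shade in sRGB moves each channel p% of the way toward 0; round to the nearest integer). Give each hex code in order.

#343c25, #272d1c, #1a1e12, #0d0f09

#414b2e is rgb(65, 75, 46).
20%: (65 − 13 = 52→52, 75 − 15 = 60→60, 46 − 9.2 = 36.8→37) → #343c25
40%: (65 − 26 = 39→39, 75 − 30 = 45→45, 46 − 18.4 = 27.6→28) → #272d1c
60%: (65 − 39 = 26→26, 75 − 45 = 30→30, 46 − 27.6 = 18.4→18) → #1a1e12
80%: (65 − 52 = 13→13, 75 − 60 = 15→15, 46 − 36.8 = 9.2→9) → #0d0f09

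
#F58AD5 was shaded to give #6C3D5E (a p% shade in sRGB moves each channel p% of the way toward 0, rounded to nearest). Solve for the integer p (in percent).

#F58AD5 is rgb(245, 138, 213); #6C3D5E is rgb(108, 61, 94).
On the R channel (widest range): 108 ≈ 245 + (p/100)(0 − 245), so p ≈ 100×(108 − 245)/(0 − 245) = -13700/-245 = 55.92.
p = 56 reproduces all three channels after rounding.

56%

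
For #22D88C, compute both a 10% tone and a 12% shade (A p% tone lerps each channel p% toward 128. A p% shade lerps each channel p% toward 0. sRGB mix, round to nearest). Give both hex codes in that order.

#22D88C is rgb(34, 216, 140).
10% tone:
  R: 34 + 0.1×(128−34) = 34 + 9.4 = 43.4 → 43
  G: 216 − 8.8 = 207.2 → 207
  B: 140 + 0.1×(128−140) = 140 − 1.2 = 138.8 → 139
  → #2BCF8B
12% shade:
  R: 34 − 4.08 = 29.92 → 30
  G: 216 − 25.92 = 190.08 → 190
  B: 140 + 0.12×(0−140) = 140 − 16.8 = 123.2 → 123
  → #1EBE7B

#2BCF8B, #1EBE7B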